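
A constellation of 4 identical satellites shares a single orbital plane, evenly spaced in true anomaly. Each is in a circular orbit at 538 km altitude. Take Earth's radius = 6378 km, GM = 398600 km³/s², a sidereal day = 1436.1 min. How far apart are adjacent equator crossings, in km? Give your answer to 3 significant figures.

666 km

Semi-major axis a = 6378 + 538 = 6916 km. Period T = 2π√(a³/μ) = 2π√(6916³/398600) = 5723.9 s = 95.40 min.
Single-satellite node shift = (5723.9/86166) × 360° = 23.91°.
With 4 satellites evenly phased, successive equator crossings are 23.91/4 = 5.979° apart.
That is 5.979 × 111.3 = 666 km at the equator.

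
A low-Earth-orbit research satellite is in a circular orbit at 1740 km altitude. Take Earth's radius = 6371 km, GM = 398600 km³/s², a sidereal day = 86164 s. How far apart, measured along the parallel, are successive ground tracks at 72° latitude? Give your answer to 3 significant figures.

1040 km

Semi-major axis a = 6371 + 1740 = 8111 km. Period T = 2π√(a³/μ) = 2π√(8111³/398600) = 7269.8 s = 121.16 min.
Node shift per orbit = (7269.8/86164) × 360° = 30.37°.
Equatorial spacing = 30.37 × 111.2 km/° = 3377 km.
At 72° latitude, spacing = 3377 × cos(72°) = 1044 km.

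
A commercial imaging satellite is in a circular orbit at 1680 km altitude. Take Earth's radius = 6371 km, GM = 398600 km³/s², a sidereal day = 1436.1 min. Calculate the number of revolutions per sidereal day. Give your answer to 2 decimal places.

11.99

Semi-major axis a = 6371 + 1680 = 8051 km. Period T = 2π√(a³/μ) = 2π√(8051³/398600) = 7189.3 s = 119.82 min.
Orbits per sidereal day = 86166 / 7189.3 = 11.985.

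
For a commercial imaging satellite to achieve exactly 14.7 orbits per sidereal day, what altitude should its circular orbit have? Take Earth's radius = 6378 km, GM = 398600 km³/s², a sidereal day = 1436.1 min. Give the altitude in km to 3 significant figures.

Required period T = 86166 / 14.7 = 5861.6 s.
From T = 2π√(a³/μ): a = (μ T²/4π²)^(1/3) = (398600 × 5861.6² / 4π²)^(1/3) = 7026 km.
Altitude h = a − R = 7026 − 6378 = 648 km.

648 km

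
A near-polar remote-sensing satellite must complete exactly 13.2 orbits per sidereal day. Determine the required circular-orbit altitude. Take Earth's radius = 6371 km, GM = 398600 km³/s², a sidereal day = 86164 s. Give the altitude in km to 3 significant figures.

1180 km

Required period T = 86164 / 13.2 = 6527.6 s.
From T = 2π√(a³/μ): a = (μ T²/4π²)^(1/3) = (398600 × 6527.6² / 4π²)^(1/3) = 7549 km.
Altitude h = a − R = 7549 − 6371 = 1178 km.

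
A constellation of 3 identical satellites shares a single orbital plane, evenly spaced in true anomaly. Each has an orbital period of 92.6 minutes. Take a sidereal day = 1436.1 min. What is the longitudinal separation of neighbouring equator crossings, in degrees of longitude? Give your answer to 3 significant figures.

T = 92.6 min = 5556.0 s.
Single-satellite node shift = (5556.0/86166) × 360° = 23.21°.
With 3 satellites evenly phased, successive equator crossings are 23.21/3 = 7.738° apart.

7.74°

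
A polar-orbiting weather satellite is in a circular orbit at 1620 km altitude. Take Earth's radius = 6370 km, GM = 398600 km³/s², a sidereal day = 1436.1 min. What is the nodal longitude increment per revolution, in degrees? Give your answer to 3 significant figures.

29.7°

Semi-major axis a = 6370 + 1620 = 7990 km. Period T = 2π√(a³/μ) = 2π√(7990³/398600) = 7107.7 s = 118.46 min.
During one orbit Earth rotates (7107.7 / 86166) × 360° = 29.70°.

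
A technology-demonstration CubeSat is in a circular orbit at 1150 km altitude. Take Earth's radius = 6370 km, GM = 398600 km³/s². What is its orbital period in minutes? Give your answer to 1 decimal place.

Semi-major axis a = 6370 + 1150 = 7520 km. Period T = 2π√(a³/μ) = 2π√(7520³/398600) = 6489.9 s = 108.16 min.

108.2 min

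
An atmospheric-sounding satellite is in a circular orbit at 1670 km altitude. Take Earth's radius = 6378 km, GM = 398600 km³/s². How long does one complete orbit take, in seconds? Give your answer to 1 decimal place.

Semi-major axis a = 6378 + 1670 = 8048 km. Period T = 2π√(a³/μ) = 2π√(8048³/398600) = 7185.3 s = 119.75 min.

7185.3 seconds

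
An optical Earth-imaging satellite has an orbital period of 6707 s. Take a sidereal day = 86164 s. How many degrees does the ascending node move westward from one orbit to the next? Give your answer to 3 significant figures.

28.0°

During one orbit Earth rotates (6707.0 / 86164) × 360° = 28.02°.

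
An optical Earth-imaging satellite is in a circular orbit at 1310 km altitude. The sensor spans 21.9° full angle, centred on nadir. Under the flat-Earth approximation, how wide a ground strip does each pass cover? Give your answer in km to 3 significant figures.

Half-angle = 21.9°/2 = 10.95°.
Swath width ≈ 2h·tan(θ/2) = 2 × 1310 × tan(10.95°) = 506.9 km.

507 km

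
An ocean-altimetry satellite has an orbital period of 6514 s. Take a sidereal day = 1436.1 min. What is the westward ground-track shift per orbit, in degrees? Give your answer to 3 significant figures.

During one orbit Earth rotates (6514.0 / 86166) × 360° = 27.22°.

27.2°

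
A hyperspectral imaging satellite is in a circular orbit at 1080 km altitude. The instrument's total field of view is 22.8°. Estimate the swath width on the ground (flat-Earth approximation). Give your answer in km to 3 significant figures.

436 km

Half-angle = 22.8°/2 = 11.4°.
Swath width ≈ 2h·tan(θ/2) = 2 × 1080 × tan(11.4°) = 435.5 km.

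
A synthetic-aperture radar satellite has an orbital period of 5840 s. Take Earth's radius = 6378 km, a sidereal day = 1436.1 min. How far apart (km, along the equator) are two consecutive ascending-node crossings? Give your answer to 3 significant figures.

2720 km

During one orbit Earth rotates (5840.0 / 86166) × 360° = 24.40°.
At the equator that is 24.40° × (2π·6378/360) km/° = 24.40 × 111.3 = 2716 km.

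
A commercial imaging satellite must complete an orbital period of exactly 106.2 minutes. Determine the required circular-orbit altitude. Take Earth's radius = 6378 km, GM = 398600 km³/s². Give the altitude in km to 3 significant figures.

T = 106.2 min = 6372.0 s.
From T = 2π√(a³/μ): a = (μ T²/4π²)^(1/3) = (398600 × 6372.0² / 4π²)^(1/3) = 7429 km.
Altitude h = a − R = 7429 − 6378 = 1051 km.

1050 km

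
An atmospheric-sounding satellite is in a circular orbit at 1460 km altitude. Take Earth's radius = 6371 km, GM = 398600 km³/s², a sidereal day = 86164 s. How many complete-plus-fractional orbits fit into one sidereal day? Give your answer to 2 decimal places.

12.49

Semi-major axis a = 6371 + 1460 = 7831 km. Period T = 2π√(a³/μ) = 2π√(7831³/398600) = 6896.6 s = 114.94 min.
Orbits per sidereal day = 86164 / 6896.6 = 12.494.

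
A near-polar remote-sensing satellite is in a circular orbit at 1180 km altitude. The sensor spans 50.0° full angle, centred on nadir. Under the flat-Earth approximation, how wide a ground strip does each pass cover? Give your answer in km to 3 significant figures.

1100 km

Half-angle = 50.0°/2 = 25°.
Swath width ≈ 2h·tan(θ/2) = 2 × 1180 × tan(25°) = 1100.5 km.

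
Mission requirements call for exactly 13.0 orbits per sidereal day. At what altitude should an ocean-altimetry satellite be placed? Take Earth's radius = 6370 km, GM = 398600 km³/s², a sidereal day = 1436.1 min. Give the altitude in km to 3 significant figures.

1260 km

Required period T = 86166 / 13.0 = 6628.2 s.
From T = 2π√(a³/μ): a = (μ T²/4π²)^(1/3) = (398600 × 6628.2² / 4π²)^(1/3) = 7626 km.
Altitude h = a − R = 7626 − 6370 = 1256 km.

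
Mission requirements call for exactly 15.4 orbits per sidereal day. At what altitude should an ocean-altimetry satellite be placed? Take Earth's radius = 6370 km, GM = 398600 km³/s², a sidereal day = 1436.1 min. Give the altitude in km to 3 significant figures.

442 km

Required period T = 86166 / 15.4 = 5595.2 s.
From T = 2π√(a³/μ): a = (μ T²/4π²)^(1/3) = (398600 × 5595.2² / 4π²)^(1/3) = 6812 km.
Altitude h = a − R = 6812 − 6370 = 442 km.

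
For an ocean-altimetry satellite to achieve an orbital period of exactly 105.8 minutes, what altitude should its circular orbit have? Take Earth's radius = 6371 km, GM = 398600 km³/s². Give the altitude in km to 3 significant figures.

1040 km

T = 105.8 min = 6348.0 s.
From T = 2π√(a³/μ): a = (μ T²/4π²)^(1/3) = (398600 × 6348.0² / 4π²)^(1/3) = 7410 km.
Altitude h = a − R = 7410 − 6371 = 1039 km.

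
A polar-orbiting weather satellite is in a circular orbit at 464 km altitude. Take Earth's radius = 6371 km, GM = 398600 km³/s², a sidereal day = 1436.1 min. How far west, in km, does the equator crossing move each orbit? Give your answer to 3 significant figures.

Semi-major axis a = 6371 + 464 = 6835 km. Period T = 2π√(a³/μ) = 2π√(6835³/398600) = 5623.7 s = 93.73 min.
During one orbit Earth rotates (5623.7 / 86166) × 360° = 23.50°.
At the equator that is 23.50° × (2π·6371/360) km/° = 23.50 × 111.2 = 2613 km.

2610 km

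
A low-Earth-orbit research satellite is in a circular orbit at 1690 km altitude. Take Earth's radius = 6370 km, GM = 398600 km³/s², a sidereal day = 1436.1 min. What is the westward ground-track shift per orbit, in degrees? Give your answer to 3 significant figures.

30.1°

Semi-major axis a = 6370 + 1690 = 8060 km. Period T = 2π√(a³/μ) = 2π√(8060³/398600) = 7201.3 s = 120.02 min.
During one orbit Earth rotates (7201.3 / 86166) × 360° = 30.09°.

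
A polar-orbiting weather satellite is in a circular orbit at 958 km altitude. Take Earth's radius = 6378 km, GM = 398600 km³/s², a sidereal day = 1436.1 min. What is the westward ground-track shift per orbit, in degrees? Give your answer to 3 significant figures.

Semi-major axis a = 6378 + 958 = 7336 km. Period T = 2π√(a³/μ) = 2π√(7336³/398600) = 6253.2 s = 104.22 min.
During one orbit Earth rotates (6253.2 / 86166) × 360° = 26.13°.

26.1°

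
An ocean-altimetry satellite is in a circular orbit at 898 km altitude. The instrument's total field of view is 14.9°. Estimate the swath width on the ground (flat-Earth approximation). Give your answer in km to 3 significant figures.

235 km

Half-angle = 14.9°/2 = 7.45°.
Swath width ≈ 2h·tan(θ/2) = 2 × 898 × tan(7.45°) = 234.9 km.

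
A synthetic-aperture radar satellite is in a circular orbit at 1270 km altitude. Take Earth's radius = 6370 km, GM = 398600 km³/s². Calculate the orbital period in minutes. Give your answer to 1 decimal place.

110.8 min

Semi-major axis a = 6370 + 1270 = 7640 km. Period T = 2π√(a³/μ) = 2π√(7640³/398600) = 6645.9 s = 110.76 min.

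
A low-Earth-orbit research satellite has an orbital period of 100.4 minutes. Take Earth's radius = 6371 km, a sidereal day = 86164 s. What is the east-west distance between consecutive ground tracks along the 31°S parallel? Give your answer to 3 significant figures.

T = 100.4 min = 6024.0 s.
Node shift per orbit = (6024.0/86164) × 360° = 25.17°.
Equatorial spacing = 25.17 × 111.2 km/° = 2799 km.
At 31° latitude, spacing = 2799 × cos(31°) = 2399 km.

2400 km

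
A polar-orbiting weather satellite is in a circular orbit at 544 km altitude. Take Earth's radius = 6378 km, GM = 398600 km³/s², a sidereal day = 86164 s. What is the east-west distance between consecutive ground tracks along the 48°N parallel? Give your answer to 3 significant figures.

Semi-major axis a = 6378 + 544 = 6922 km. Period T = 2π√(a³/μ) = 2π√(6922³/398600) = 5731.4 s = 95.52 min.
Node shift per orbit = (5731.4/86164) × 360° = 23.95°.
Equatorial spacing = 23.95 × 111.3 km/° = 2666 km.
At 48° latitude, spacing = 2666 × cos(48°) = 1784 km.

1780 km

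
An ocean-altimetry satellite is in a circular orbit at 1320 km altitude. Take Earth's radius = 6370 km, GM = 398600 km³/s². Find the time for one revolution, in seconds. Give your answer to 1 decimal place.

Semi-major axis a = 6370 + 1320 = 7690 km. Period T = 2π√(a³/μ) = 2π√(7690³/398600) = 6711.2 s = 111.85 min.

6711.2 seconds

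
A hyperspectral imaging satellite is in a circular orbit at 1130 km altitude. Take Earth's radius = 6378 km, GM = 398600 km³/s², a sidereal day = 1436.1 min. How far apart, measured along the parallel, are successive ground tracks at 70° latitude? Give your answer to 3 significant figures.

Semi-major axis a = 6378 + 1130 = 7508 km. Period T = 2π√(a³/μ) = 2π√(7508³/398600) = 6474.4 s = 107.91 min.
Node shift per orbit = (6474.4/86166) × 360° = 27.05°.
Equatorial spacing = 27.05 × 111.3 km/° = 3011 km.
At 70° latitude, spacing = 3011 × cos(70°) = 1030 km.

1030 km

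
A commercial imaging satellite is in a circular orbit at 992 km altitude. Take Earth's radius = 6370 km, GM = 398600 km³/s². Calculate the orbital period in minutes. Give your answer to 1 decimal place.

104.8 min

Semi-major axis a = 6370 + 992 = 7362 km. Period T = 2π√(a³/μ) = 2π√(7362³/398600) = 6286.4 s = 104.77 min.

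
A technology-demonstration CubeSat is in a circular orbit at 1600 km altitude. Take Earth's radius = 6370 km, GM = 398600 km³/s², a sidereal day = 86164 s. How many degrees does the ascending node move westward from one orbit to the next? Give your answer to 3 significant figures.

Semi-major axis a = 6370 + 1600 = 7970 km. Period T = 2π√(a³/μ) = 2π√(7970³/398600) = 7081.1 s = 118.02 min.
During one orbit Earth rotates (7081.1 / 86164) × 360° = 29.59°.

29.6°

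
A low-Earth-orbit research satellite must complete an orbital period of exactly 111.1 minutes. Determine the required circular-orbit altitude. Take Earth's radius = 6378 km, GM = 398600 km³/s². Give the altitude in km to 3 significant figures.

1280 km

T = 111.1 min = 6666.0 s.
From T = 2π√(a³/μ): a = (μ T²/4π²)^(1/3) = (398600 × 6666.0² / 4π²)^(1/3) = 7655 km.
Altitude h = a − R = 7655 − 6378 = 1277 km.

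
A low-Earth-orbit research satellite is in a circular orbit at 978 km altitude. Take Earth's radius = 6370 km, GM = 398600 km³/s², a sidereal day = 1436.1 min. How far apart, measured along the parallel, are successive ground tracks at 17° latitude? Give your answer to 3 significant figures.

Semi-major axis a = 6370 + 978 = 7348 km. Period T = 2π√(a³/μ) = 2π√(7348³/398600) = 6268.5 s = 104.48 min.
Node shift per orbit = (6268.5/86166) × 360° = 26.19°.
Equatorial spacing = 26.19 × 111.2 km/° = 2912 km.
At 17° latitude, spacing = 2912 × cos(17°) = 2784 km.

2780 km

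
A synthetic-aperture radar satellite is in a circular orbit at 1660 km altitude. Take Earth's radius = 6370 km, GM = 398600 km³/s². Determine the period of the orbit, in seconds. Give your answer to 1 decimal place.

7161.2 seconds

Semi-major axis a = 6370 + 1660 = 8030 km. Period T = 2π√(a³/μ) = 2π√(8030³/398600) = 7161.2 s = 119.35 min.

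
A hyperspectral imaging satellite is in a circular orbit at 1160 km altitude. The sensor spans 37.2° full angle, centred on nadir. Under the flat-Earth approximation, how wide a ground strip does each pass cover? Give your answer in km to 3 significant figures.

Half-angle = 37.2°/2 = 18.6°.
Swath width ≈ 2h·tan(θ/2) = 2 × 1160 × tan(18.6°) = 780.8 km.

781 km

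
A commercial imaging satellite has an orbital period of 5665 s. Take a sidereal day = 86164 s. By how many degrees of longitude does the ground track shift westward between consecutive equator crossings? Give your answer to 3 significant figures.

23.7°

During one orbit Earth rotates (5665.0 / 86164) × 360° = 23.67°.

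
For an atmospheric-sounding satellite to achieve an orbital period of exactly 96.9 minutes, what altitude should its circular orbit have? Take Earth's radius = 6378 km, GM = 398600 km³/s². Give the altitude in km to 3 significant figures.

610 km

T = 96.9 min = 5814.0 s.
From T = 2π√(a³/μ): a = (μ T²/4π²)^(1/3) = (398600 × 5814.0² / 4π²)^(1/3) = 6988 km.
Altitude h = a − R = 6988 − 6378 = 610 km.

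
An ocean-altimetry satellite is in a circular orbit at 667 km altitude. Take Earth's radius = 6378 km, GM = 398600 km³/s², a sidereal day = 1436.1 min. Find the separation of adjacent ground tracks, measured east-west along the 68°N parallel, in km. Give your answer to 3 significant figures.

Semi-major axis a = 6378 + 667 = 7045 km. Period T = 2π√(a³/μ) = 2π√(7045³/398600) = 5884.8 s = 98.08 min.
Node shift per orbit = (5884.8/86166) × 360° = 24.59°.
Equatorial spacing = 24.59 × 111.3 km/° = 2737 km.
At 68° latitude, spacing = 2737 × cos(68°) = 1025 km.

1030 km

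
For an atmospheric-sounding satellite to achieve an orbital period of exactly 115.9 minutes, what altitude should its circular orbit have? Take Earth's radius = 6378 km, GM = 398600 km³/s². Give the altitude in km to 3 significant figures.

T = 115.9 min = 6954.0 s.
From T = 2π√(a³/μ): a = (μ T²/4π²)^(1/3) = (398600 × 6954.0² / 4π²)^(1/3) = 7874 km.
Altitude h = a − R = 7874 − 6378 = 1496 km.

1500 km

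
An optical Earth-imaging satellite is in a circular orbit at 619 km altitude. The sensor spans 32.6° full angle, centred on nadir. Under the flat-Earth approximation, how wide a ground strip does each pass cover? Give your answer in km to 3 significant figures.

Half-angle = 32.6°/2 = 16.3°.
Swath width ≈ 2h·tan(θ/2) = 2 × 619 × tan(16.3°) = 362.0 km.

362 km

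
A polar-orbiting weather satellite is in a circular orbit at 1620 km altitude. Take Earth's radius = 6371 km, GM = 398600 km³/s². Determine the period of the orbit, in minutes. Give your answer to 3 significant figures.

118 min

Semi-major axis a = 6371 + 1620 = 7991 km. Period T = 2π√(a³/μ) = 2π√(7991³/398600) = 7109.1 s = 118.48 min.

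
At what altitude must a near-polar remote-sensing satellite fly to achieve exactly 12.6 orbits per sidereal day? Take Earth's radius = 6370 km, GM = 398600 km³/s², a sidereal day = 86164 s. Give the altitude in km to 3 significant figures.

Required period T = 86164 / 12.6 = 6838.4 s.
From T = 2π√(a³/μ): a = (μ T²/4π²)^(1/3) = (398600 × 6838.4² / 4π²)^(1/3) = 7787 km.
Altitude h = a − R = 7787 − 6370 = 1417 km.

1420 km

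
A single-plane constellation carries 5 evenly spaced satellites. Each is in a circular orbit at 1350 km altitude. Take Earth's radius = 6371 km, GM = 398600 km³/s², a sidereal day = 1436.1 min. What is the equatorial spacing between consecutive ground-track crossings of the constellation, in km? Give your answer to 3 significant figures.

Semi-major axis a = 6371 + 1350 = 7721 km. Period T = 2π√(a³/μ) = 2π√(7721³/398600) = 6751.8 s = 112.53 min.
Single-satellite node shift = (6751.8/86166) × 360° = 28.21°.
With 5 satellites evenly phased, successive equator crossings are 28.21/5 = 5.642° apart.
That is 5.642 × 111.2 = 627 km at the equator.

627 km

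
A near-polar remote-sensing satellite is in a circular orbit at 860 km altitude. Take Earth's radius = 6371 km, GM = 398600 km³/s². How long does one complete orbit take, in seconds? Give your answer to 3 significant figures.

Semi-major axis a = 6371 + 860 = 7231 km. Period T = 2π√(a³/μ) = 2π√(7231³/398600) = 6119.4 s = 101.99 min.

6120 seconds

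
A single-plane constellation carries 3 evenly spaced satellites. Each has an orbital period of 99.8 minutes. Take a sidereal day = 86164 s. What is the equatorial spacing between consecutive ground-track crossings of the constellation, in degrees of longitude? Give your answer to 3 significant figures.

8.34°

T = 99.8 min = 5988.0 s.
Single-satellite node shift = (5988.0/86164) × 360° = 25.02°.
With 3 satellites evenly phased, successive equator crossings are 25.02/3 = 8.339° apart.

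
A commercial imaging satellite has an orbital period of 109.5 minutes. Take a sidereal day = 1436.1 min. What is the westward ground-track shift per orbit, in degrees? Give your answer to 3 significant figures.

T = 109.5 min = 6570.0 s.
During one orbit Earth rotates (6570.0 / 86166) × 360° = 27.45°.

27.4°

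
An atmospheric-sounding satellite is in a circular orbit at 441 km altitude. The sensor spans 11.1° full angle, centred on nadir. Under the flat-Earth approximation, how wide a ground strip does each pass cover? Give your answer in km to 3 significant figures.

Half-angle = 11.1°/2 = 5.55°.
Swath width ≈ 2h·tan(θ/2) = 2 × 441 × tan(5.55°) = 85.7 km.

85.7 km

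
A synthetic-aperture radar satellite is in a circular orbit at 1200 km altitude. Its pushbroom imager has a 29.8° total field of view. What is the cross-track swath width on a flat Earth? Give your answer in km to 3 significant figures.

Half-angle = 29.8°/2 = 14.9°.
Swath width ≈ 2h·tan(θ/2) = 2 × 1200 × tan(14.9°) = 638.6 km.

639 km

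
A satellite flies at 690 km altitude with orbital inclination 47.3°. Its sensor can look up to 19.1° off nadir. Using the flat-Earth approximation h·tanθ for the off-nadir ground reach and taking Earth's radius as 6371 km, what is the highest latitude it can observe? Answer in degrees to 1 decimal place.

For a prograde orbit the ground track reaches latitude ±i = ±47.3°.
Sensor half-swath on the ground ≈ 690·tan(19.1°) = 239 km = 2.15° of latitude.
Maximum observable latitude ≈ 47.3 + 2.15 = 49.4°.

49.4°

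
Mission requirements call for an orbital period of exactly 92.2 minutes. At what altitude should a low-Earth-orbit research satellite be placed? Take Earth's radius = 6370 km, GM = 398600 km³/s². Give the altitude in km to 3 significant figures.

391 km

T = 92.2 min = 5532.0 s.
From T = 2π√(a³/μ): a = (μ T²/4π²)^(1/3) = (398600 × 5532.0² / 4π²)^(1/3) = 6761 km.
Altitude h = a − R = 6761 − 6370 = 391 km.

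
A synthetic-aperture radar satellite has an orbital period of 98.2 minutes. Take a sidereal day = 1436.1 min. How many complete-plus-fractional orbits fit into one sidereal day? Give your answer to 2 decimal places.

T = 98.2 min = 5892.0 s.
Orbits per sidereal day = 86166 / 5892.0 = 14.624.

14.62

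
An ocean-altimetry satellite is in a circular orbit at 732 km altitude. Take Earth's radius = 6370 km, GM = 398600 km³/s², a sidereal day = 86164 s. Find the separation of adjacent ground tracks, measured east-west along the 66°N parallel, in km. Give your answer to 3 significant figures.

Semi-major axis a = 6370 + 732 = 7102 km. Period T = 2π√(a³/μ) = 2π√(7102³/398600) = 5956.4 s = 99.27 min.
Node shift per orbit = (5956.4/86164) × 360° = 24.89°.
Equatorial spacing = 24.89 × 111.2 km/° = 2767 km.
At 66° latitude, spacing = 2767 × cos(66°) = 1125 km.

1130 km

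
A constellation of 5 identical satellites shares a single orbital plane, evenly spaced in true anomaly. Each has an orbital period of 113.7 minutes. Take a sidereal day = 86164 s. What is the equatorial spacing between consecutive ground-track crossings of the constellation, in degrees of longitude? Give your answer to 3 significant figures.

5.70°

T = 113.7 min = 6822.0 s.
Single-satellite node shift = (6822.0/86164) × 360° = 28.50°.
With 5 satellites evenly phased, successive equator crossings are 28.50/5 = 5.701° apart.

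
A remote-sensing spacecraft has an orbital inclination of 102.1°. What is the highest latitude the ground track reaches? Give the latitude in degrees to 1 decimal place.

Retrograde orbit: the ground track reaches ±(180° − i) = ±(180 − 102.1) = ±77.9°.

77.9°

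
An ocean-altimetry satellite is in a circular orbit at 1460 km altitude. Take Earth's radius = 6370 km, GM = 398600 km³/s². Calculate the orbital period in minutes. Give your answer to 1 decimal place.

114.9 min

Semi-major axis a = 6370 + 1460 = 7830 km. Period T = 2π√(a³/μ) = 2π√(7830³/398600) = 6895.3 s = 114.92 min.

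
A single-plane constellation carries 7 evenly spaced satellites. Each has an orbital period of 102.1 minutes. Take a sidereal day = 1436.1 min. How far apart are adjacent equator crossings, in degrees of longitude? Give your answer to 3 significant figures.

T = 102.1 min = 6126.0 s.
Single-satellite node shift = (6126.0/86166) × 360° = 25.59°.
With 7 satellites evenly phased, successive equator crossings are 25.59/7 = 3.656° apart.

3.66°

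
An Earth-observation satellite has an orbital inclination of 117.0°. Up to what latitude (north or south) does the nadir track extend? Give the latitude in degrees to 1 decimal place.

63.0°

Retrograde orbit: the ground track reaches ±(180° − i) = ±(180 − 117.0) = ±63.0°.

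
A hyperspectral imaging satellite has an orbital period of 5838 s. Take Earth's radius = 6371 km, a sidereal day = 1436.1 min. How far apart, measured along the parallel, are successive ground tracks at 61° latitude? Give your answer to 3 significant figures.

1310 km

Node shift per orbit = (5838.0/86166) × 360° = 24.39°.
Equatorial spacing = 24.39 × 111.2 km/° = 2712 km.
At 61° latitude, spacing = 2712 × cos(61°) = 1315 km.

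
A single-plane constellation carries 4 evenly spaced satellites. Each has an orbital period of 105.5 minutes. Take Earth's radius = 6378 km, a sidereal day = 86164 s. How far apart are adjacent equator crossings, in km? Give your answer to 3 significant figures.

736 km

T = 105.5 min = 6330.0 s.
Single-satellite node shift = (6330.0/86164) × 360° = 26.45°.
With 4 satellites evenly phased, successive equator crossings are 26.45/4 = 6.612° apart.
That is 6.612 × 111.3 = 736 km at the equator.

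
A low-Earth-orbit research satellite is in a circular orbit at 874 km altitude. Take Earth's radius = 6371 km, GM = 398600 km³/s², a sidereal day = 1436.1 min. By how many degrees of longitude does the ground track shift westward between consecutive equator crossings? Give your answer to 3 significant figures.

25.6°

Semi-major axis a = 6371 + 874 = 7245 km. Period T = 2π√(a³/μ) = 2π√(7245³/398600) = 6137.2 s = 102.29 min.
During one orbit Earth rotates (6137.2 / 86166) × 360° = 25.64°.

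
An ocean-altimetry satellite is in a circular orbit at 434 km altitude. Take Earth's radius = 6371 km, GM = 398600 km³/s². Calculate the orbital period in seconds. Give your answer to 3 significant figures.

5590 seconds

Semi-major axis a = 6371 + 434 = 6805 km. Period T = 2π√(a³/μ) = 2π√(6805³/398600) = 5586.7 s = 93.11 min.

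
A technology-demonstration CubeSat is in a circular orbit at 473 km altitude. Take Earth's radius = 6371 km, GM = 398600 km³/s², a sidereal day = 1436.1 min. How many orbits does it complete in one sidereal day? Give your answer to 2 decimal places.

15.29

Semi-major axis a = 6371 + 473 = 6844 km. Period T = 2π√(a³/μ) = 2π√(6844³/398600) = 5634.8 s = 93.91 min.
Orbits per sidereal day = 86166 / 5634.8 = 15.292.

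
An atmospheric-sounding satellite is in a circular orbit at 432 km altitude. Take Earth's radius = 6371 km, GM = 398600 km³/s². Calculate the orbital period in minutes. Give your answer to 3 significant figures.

Semi-major axis a = 6371 + 432 = 6803 km. Period T = 2π√(a³/μ) = 2π√(6803³/398600) = 5584.2 s = 93.07 min.

93.1 min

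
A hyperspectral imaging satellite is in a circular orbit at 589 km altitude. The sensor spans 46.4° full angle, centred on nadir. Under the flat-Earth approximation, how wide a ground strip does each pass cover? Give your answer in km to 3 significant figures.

Half-angle = 46.4°/2 = 23.2°.
Swath width ≈ 2h·tan(θ/2) = 2 × 589 × tan(23.2°) = 504.9 km.

505 km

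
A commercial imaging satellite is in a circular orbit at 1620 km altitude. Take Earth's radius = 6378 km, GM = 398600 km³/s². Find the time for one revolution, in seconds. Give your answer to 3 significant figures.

Semi-major axis a = 6378 + 1620 = 7998 km. Period T = 2π√(a³/μ) = 2π√(7998³/398600) = 7118.4 s = 118.64 min.

7120 seconds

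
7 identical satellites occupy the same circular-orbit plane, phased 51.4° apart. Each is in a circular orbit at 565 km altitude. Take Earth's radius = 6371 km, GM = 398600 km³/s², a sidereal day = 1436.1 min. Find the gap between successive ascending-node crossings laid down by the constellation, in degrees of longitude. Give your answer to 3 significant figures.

Semi-major axis a = 6371 + 565 = 6936 km. Period T = 2π√(a³/μ) = 2π√(6936³/398600) = 5748.8 s = 95.81 min.
Single-satellite node shift = (5748.8/86166) × 360° = 24.02°.
With 7 satellites evenly phased, successive equator crossings are 24.02/7 = 3.431° apart.

3.43°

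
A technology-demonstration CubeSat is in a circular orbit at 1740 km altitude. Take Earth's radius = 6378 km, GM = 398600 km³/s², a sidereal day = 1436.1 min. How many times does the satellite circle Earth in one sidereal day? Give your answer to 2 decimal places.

11.84

Semi-major axis a = 6378 + 1740 = 8118 km. Period T = 2π√(a³/μ) = 2π√(8118³/398600) = 7279.2 s = 121.32 min.
Orbits per sidereal day = 86166 / 7279.2 = 11.837.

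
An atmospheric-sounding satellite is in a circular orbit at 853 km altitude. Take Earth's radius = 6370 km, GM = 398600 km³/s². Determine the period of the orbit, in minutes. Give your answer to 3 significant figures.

Semi-major axis a = 6370 + 853 = 7223 km. Period T = 2π√(a³/μ) = 2π√(7223³/398600) = 6109.2 s = 101.82 min.

102 min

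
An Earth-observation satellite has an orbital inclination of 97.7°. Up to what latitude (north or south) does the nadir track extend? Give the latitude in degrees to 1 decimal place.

Retrograde orbit: the ground track reaches ±(180° − i) = ±(180 − 97.7) = ±82.3°.

82.3°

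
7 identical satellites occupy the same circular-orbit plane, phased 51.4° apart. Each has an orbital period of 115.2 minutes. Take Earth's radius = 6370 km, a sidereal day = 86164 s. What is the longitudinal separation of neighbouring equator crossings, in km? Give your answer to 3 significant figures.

T = 115.2 min = 6912.0 s.
Single-satellite node shift = (6912.0/86164) × 360° = 28.88°.
With 7 satellites evenly phased, successive equator crossings are 28.88/7 = 4.126° apart.
That is 4.126 × 111.2 = 459 km at the equator.

459 km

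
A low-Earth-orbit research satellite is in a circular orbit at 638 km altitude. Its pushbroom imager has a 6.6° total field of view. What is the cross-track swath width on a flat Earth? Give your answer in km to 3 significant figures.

73.6 km

Half-angle = 6.6°/2 = 3.3°.
Swath width ≈ 2h·tan(θ/2) = 2 × 638 × tan(3.3°) = 73.6 km.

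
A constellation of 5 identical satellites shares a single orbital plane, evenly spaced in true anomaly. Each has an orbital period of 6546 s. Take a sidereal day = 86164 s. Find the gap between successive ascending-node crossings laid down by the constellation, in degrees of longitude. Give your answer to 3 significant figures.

5.47°

Single-satellite node shift = (6546.0/86164) × 360° = 27.35°.
With 5 satellites evenly phased, successive equator crossings are 27.35/5 = 5.470° apart.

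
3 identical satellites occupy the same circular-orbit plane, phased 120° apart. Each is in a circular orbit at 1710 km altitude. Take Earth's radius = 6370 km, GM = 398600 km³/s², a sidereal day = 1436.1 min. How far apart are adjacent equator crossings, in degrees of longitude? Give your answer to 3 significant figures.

10.1°

Semi-major axis a = 6370 + 1710 = 8080 km. Period T = 2π√(a³/μ) = 2π√(8080³/398600) = 7228.2 s = 120.47 min.
Single-satellite node shift = (7228.2/86166) × 360° = 30.20°.
With 3 satellites evenly phased, successive equator crossings are 30.20/3 = 10.066° apart.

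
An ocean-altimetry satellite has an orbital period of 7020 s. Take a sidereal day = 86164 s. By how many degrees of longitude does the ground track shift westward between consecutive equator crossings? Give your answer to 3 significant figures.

29.3°

During one orbit Earth rotates (7020.0 / 86164) × 360° = 29.33°.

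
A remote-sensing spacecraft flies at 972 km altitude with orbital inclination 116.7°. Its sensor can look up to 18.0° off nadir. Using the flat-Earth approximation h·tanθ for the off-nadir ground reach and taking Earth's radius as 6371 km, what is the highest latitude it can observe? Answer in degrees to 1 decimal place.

Retrograde orbit: the ground track reaches ±(180° − i) = ±(180 − 116.7) = ±63.3°.
Sensor half-swath on the ground ≈ 972·tan(18.0°) = 316 km = 2.84° of latitude.
Maximum observable latitude ≈ 63.3 + 2.84 = 66.1°.

66.1°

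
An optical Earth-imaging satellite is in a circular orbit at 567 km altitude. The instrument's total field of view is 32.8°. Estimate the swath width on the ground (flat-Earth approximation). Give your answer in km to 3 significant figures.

334 km

Half-angle = 32.8°/2 = 16.4°.
Swath width ≈ 2h·tan(θ/2) = 2 × 567 × tan(16.4°) = 333.8 km.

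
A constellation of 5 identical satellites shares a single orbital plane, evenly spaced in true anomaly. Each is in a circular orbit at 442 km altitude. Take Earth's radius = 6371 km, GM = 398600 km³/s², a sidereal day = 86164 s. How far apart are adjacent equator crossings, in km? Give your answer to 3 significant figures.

520 km

Semi-major axis a = 6371 + 442 = 6813 km. Period T = 2π√(a³/μ) = 2π√(6813³/398600) = 5596.5 s = 93.28 min.
Single-satellite node shift = (5596.5/86164) × 360° = 23.38°.
With 5 satellites evenly phased, successive equator crossings are 23.38/5 = 4.677° apart.
That is 4.677 × 111.2 = 520 km at the equator.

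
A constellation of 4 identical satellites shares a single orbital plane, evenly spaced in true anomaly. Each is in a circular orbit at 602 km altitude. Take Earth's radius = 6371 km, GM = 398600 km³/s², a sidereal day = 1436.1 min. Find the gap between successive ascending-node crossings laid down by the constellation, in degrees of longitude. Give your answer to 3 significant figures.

6.05°

Semi-major axis a = 6371 + 602 = 6973 km. Period T = 2π√(a³/μ) = 2π√(6973³/398600) = 5794.8 s = 96.58 min.
Single-satellite node shift = (5794.8/86166) × 360° = 24.21°.
With 4 satellites evenly phased, successive equator crossings are 24.21/4 = 6.053° apart.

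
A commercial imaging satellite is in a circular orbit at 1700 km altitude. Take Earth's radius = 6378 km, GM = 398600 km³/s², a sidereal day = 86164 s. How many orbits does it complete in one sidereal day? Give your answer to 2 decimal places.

11.93

Semi-major axis a = 6378 + 1700 = 8078 km. Period T = 2π√(a³/μ) = 2π√(8078³/398600) = 7225.5 s = 120.42 min.
Orbits per sidereal day = 86164 / 7225.5 = 11.925.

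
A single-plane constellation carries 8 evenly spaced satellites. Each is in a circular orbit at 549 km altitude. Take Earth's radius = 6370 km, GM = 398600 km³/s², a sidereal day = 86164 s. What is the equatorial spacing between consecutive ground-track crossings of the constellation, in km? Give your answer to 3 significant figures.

Semi-major axis a = 6370 + 549 = 6919 km. Period T = 2π√(a³/μ) = 2π√(6919³/398600) = 5727.6 s = 95.46 min.
Single-satellite node shift = (5727.6/86164) × 360° = 23.93°.
With 8 satellites evenly phased, successive equator crossings are 23.93/8 = 2.991° apart.
That is 2.991 × 111.2 = 333 km at the equator.

333 km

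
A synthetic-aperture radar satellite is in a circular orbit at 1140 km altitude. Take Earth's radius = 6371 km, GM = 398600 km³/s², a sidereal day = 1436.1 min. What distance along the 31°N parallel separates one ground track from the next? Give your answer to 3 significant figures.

2580 km

Semi-major axis a = 6371 + 1140 = 7511 km. Period T = 2π√(a³/μ) = 2π√(7511³/398600) = 6478.3 s = 107.97 min.
Node shift per orbit = (6478.3/86166) × 360° = 27.07°.
Equatorial spacing = 27.07 × 111.2 km/° = 3010 km.
At 31° latitude, spacing = 3010 × cos(31°) = 2580 km.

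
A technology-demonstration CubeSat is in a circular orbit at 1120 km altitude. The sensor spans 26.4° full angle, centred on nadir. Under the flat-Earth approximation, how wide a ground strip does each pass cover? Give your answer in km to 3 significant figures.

525 km

Half-angle = 26.4°/2 = 13.2°.
Swath width ≈ 2h·tan(θ/2) = 2 × 1120 × tan(13.2°) = 525.4 km.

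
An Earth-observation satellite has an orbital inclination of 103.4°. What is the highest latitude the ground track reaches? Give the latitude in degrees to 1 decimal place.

Retrograde orbit: the ground track reaches ±(180° − i) = ±(180 − 103.4) = ±76.6°.

76.6°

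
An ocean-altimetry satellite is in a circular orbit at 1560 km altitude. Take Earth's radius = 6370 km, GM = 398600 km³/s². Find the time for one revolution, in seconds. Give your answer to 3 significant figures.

Semi-major axis a = 6370 + 1560 = 7930 km. Period T = 2π√(a³/μ) = 2π√(7930³/398600) = 7027.8 s = 117.13 min.

7030 seconds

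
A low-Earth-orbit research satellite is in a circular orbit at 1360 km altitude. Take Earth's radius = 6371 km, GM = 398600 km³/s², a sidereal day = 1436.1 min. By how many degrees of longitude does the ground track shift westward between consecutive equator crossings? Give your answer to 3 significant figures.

28.3°

Semi-major axis a = 6371 + 1360 = 7731 km. Period T = 2π√(a³/μ) = 2π√(7731³/398600) = 6765.0 s = 112.75 min.
During one orbit Earth rotates (6765.0 / 86166) × 360° = 28.26°.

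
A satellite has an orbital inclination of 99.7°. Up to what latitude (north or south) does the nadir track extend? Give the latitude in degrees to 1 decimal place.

80.3°

Retrograde orbit: the ground track reaches ±(180° − i) = ±(180 − 99.7) = ±80.3°.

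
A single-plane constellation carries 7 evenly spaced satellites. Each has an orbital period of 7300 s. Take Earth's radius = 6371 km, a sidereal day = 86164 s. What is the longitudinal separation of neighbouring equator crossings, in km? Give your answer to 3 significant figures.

Single-satellite node shift = (7300.0/86164) × 360° = 30.50°.
With 7 satellites evenly phased, successive equator crossings are 30.50/7 = 4.357° apart.
That is 4.357 × 111.2 = 484 km at the equator.

484 km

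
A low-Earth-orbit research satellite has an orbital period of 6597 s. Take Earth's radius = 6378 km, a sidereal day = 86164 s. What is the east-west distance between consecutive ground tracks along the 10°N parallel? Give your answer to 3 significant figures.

Node shift per orbit = (6597.0/86164) × 360° = 27.56°.
Equatorial spacing = 27.56 × 111.3 km/° = 3068 km.
At 10° latitude, spacing = 3068 × cos(10°) = 3022 km.

3020 km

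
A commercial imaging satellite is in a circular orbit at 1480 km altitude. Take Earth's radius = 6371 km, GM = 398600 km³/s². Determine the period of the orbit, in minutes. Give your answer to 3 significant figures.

115 min

Semi-major axis a = 6371 + 1480 = 7851 km. Period T = 2π√(a³/μ) = 2π√(7851³/398600) = 6923.1 s = 115.38 min.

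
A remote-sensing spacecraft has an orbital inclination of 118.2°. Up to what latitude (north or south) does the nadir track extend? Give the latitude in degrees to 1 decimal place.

Retrograde orbit: the ground track reaches ±(180° − i) = ±(180 − 118.2) = ±61.8°.

61.8°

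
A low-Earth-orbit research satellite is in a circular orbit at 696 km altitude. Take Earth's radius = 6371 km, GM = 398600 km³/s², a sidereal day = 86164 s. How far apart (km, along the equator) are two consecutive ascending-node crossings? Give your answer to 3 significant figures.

2750 km

Semi-major axis a = 6371 + 696 = 7067 km. Period T = 2π√(a³/μ) = 2π√(7067³/398600) = 5912.4 s = 98.54 min.
During one orbit Earth rotates (5912.4 / 86164) × 360° = 24.70°.
At the equator that is 24.70° × (2π·6371/360) km/° = 24.70 × 111.2 = 2747 km.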